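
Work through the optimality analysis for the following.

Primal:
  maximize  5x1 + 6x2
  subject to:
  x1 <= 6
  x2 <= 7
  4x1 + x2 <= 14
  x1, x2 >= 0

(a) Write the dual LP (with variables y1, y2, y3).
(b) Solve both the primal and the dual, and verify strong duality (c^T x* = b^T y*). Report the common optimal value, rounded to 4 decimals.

The standard primal-dual pair for 'max c^T x s.t. A x <= b, x >= 0' is:
  Dual:  min b^T y  s.t.  A^T y >= c,  y >= 0.

So the dual LP is:
  minimize  6y1 + 7y2 + 14y3
  subject to:
    y1 + 4y3 >= 5
    y2 + y3 >= 6
    y1, y2, y3 >= 0

Solving the primal: x* = (1.75, 7).
  primal value c^T x* = 50.75.
Solving the dual: y* = (0, 4.75, 1.25).
  dual value b^T y* = 50.75.
Strong duality: c^T x* = b^T y*. Confirmed.

50.75


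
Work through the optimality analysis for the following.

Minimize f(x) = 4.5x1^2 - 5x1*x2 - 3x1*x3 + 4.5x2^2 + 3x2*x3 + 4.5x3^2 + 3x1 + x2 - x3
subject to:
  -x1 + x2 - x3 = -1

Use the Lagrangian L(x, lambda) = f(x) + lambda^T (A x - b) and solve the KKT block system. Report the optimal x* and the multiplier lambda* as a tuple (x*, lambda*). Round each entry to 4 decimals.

Form the Lagrangian:
  L(x, lambda) = (1/2) x^T Q x + c^T x + lambda^T (A x - b)
Stationarity (grad_x L = 0): Q x + c + A^T lambda = 0.
Primal feasibility: A x = b.

This gives the KKT block system:
  [ Q   A^T ] [ x     ]   [-c ]
  [ A    0  ] [ lambda ] = [ b ]

Solving the linear system:
  x*      = (-0.2727, -0.7273, 0.5455)
  lambda* = (2.5455)
  f(x*)   = 0.2273

x* = (-0.2727, -0.7273, 0.5455), lambda* = (2.5455)


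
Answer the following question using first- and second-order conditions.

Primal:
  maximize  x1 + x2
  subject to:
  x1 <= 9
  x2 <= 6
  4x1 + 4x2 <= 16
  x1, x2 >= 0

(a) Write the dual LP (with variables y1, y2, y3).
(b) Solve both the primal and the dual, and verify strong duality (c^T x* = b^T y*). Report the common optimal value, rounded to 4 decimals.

The standard primal-dual pair for 'max c^T x s.t. A x <= b, x >= 0' is:
  Dual:  min b^T y  s.t.  A^T y >= c,  y >= 0.

So the dual LP is:
  minimize  9y1 + 6y2 + 16y3
  subject to:
    y1 + 4y3 >= 1
    y2 + 4y3 >= 1
    y1, y2, y3 >= 0

Solving the primal: x* = (4, 0).
  primal value c^T x* = 4.
Solving the dual: y* = (0, 0, 0.25).
  dual value b^T y* = 4.
Strong duality: c^T x* = b^T y*. Confirmed.

4


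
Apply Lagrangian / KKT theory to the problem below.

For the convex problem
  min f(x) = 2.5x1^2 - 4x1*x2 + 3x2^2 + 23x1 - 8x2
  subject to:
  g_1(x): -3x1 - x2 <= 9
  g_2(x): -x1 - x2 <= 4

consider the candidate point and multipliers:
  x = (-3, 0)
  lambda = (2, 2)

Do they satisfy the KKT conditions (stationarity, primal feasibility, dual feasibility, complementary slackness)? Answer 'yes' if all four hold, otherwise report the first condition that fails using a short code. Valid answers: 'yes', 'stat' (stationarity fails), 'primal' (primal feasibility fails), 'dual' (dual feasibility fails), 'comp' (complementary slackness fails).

Gradient of f: grad f(x) = Q x + c = (8, 4)
Constraint values g_i(x) = a_i^T x - b_i:
  g_1((-3, 0)) = 0
  g_2((-3, 0)) = -1
Stationarity residual: grad f(x) + sum_i lambda_i a_i = (0, 0)
  -> stationarity OK
Primal feasibility (all g_i <= 0): OK
Dual feasibility (all lambda_i >= 0): OK
Complementary slackness (lambda_i * g_i(x) = 0 for all i): FAILS

Verdict: the first failing condition is complementary_slackness -> comp.

comp


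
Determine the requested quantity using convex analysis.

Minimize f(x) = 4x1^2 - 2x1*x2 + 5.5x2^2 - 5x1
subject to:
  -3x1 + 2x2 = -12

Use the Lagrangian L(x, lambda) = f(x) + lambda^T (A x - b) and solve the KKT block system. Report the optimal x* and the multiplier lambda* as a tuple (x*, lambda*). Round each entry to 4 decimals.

Form the Lagrangian:
  L(x, lambda) = (1/2) x^T Q x + c^T x + lambda^T (A x - b)
Stationarity (grad_x L = 0): Q x + c + A^T lambda = 0.
Primal feasibility: A x = b.

This gives the KKT block system:
  [ Q   A^T ] [ x     ]   [-c ]
  [ A    0  ] [ lambda ] = [ b ]

Solving the linear system:
  x*      = (3.4393, -0.8411)
  lambda* = (8.0654)
  f(x*)   = 39.7944

x* = (3.4393, -0.8411), lambda* = (8.0654)


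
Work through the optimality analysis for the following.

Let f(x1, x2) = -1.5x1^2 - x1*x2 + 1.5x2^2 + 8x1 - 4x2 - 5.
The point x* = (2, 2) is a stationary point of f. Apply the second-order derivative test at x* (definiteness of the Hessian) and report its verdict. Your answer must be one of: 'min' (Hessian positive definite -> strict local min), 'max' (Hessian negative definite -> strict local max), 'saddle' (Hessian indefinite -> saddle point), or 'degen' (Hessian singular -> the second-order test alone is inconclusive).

Compute the Hessian H = grad^2 f:
  H = [[-3, -1], [-1, 3]]
Verify stationarity: grad f(x*) = H x* + g = (0, 0).
Eigenvalues of H: -3.1623, 3.1623.
Eigenvalues have mixed signs, so H is indefinite -> x* is a saddle point.

saddle


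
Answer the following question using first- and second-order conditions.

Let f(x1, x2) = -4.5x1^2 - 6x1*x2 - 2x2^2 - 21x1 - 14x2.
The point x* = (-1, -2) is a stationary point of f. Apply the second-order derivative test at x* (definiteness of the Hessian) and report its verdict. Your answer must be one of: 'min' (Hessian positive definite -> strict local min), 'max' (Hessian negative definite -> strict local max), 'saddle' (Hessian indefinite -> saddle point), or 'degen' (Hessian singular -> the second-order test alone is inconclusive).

Compute the Hessian H = grad^2 f:
  H = [[-9, -6], [-6, -4]]
Verify stationarity: grad f(x*) = H x* + g = (0, 0).
Eigenvalues of H: -13, 0.
H has a zero eigenvalue (singular; negative semidefinite but not definite), so H is neither positive definite, negative definite, nor indefinite. The second-order test alone is inconclusive -> degen.
(Indeed, f is constant along the null direction of H through x*, so x* is not a strict local extremum.)

degen


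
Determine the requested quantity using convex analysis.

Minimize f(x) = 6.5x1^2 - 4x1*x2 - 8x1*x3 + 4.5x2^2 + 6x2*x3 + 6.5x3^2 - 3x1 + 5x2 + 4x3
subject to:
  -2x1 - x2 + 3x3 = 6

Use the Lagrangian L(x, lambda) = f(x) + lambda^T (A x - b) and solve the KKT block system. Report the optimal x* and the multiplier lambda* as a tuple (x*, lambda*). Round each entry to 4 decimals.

Form the Lagrangian:
  L(x, lambda) = (1/2) x^T Q x + c^T x + lambda^T (A x - b)
Stationarity (grad_x L = 0): Q x + c + A^T lambda = 0.
Primal feasibility: A x = b.

This gives the KKT block system:
  [ Q   A^T ] [ x     ]   [-c ]
  [ A    0  ] [ lambda ] = [ b ]

Solving the linear system:
  x*      = (-0.0721, -1.8681, 1.3292)
  lambda* = (-3.5493)
  f(x*)   = 8.7443

x* = (-0.0721, -1.8681, 1.3292), lambda* = (-3.5493)


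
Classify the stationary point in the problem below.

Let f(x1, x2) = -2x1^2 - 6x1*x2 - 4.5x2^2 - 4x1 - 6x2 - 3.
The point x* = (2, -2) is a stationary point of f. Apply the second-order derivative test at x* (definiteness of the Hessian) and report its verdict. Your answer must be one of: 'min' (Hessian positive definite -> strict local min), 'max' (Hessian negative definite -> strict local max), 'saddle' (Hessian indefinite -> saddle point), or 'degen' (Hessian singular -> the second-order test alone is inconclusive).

Compute the Hessian H = grad^2 f:
  H = [[-4, -6], [-6, -9]]
Verify stationarity: grad f(x*) = H x* + g = (0, 0).
Eigenvalues of H: -13, 0.
H has a zero eigenvalue (singular; negative semidefinite but not definite), so H is neither positive definite, negative definite, nor indefinite. The second-order test alone is inconclusive -> degen.
(Indeed, f is constant along the null direction of H through x*, so x* is not a strict local extremum.)

degen


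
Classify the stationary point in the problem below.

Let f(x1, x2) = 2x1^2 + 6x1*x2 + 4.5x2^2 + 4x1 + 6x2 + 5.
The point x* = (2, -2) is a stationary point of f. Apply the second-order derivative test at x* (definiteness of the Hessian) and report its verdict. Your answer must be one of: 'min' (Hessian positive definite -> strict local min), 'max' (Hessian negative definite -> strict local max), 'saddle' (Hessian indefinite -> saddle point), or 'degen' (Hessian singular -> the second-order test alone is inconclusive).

Compute the Hessian H = grad^2 f:
  H = [[4, 6], [6, 9]]
Verify stationarity: grad f(x*) = H x* + g = (0, 0).
Eigenvalues of H: 0, 13.
H has a zero eigenvalue (singular; positive semidefinite but not definite), so H is neither positive definite, negative definite, nor indefinite. The second-order test alone is inconclusive -> degen.
(Indeed, f is constant along the null direction of H through x*, so x* is not a strict local extremum.)

degen


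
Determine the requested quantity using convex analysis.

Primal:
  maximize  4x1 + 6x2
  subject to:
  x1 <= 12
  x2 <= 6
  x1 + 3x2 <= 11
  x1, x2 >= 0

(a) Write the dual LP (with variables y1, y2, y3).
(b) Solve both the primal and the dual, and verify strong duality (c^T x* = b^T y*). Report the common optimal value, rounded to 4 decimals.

The standard primal-dual pair for 'max c^T x s.t. A x <= b, x >= 0' is:
  Dual:  min b^T y  s.t.  A^T y >= c,  y >= 0.

So the dual LP is:
  minimize  12y1 + 6y2 + 11y3
  subject to:
    y1 + y3 >= 4
    y2 + 3y3 >= 6
    y1, y2, y3 >= 0

Solving the primal: x* = (11, 0).
  primal value c^T x* = 44.
Solving the dual: y* = (0, 0, 4).
  dual value b^T y* = 44.
Strong duality: c^T x* = b^T y*. Confirmed.

44


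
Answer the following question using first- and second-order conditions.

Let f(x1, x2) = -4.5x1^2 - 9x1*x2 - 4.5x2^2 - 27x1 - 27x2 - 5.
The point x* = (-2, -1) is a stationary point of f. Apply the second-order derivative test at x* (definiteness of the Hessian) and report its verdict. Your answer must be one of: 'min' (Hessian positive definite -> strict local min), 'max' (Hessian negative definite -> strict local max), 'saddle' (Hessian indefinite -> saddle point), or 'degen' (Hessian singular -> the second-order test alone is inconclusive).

Compute the Hessian H = grad^2 f:
  H = [[-9, -9], [-9, -9]]
Verify stationarity: grad f(x*) = H x* + g = (0, 0).
Eigenvalues of H: -18, 0.
H has a zero eigenvalue (singular; negative semidefinite but not definite), so H is neither positive definite, negative definite, nor indefinite. The second-order test alone is inconclusive -> degen.
(Indeed, f is constant along the null direction of H through x*, so x* is not a strict local extremum.)

degen


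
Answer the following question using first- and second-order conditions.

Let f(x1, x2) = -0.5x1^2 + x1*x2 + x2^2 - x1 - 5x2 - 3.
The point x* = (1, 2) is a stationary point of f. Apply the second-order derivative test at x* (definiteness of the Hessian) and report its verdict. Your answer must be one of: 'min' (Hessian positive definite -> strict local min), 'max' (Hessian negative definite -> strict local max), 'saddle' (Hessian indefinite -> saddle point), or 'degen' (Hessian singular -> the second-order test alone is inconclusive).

Compute the Hessian H = grad^2 f:
  H = [[-1, 1], [1, 2]]
Verify stationarity: grad f(x*) = H x* + g = (0, 0).
Eigenvalues of H: -1.3028, 2.3028.
Eigenvalues have mixed signs, so H is indefinite -> x* is a saddle point.

saddle


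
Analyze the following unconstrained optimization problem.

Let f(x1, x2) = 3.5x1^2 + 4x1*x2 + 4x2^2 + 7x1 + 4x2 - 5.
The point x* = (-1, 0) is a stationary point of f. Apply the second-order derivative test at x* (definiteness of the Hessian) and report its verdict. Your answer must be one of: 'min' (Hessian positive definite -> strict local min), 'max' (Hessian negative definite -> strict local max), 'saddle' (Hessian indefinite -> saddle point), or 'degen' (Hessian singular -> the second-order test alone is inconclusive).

Compute the Hessian H = grad^2 f:
  H = [[7, 4], [4, 8]]
Verify stationarity: grad f(x*) = H x* + g = (0, 0).
Eigenvalues of H: 3.4689, 11.5311.
Both eigenvalues > 0, so H is positive definite -> x* is a strict local min.

min


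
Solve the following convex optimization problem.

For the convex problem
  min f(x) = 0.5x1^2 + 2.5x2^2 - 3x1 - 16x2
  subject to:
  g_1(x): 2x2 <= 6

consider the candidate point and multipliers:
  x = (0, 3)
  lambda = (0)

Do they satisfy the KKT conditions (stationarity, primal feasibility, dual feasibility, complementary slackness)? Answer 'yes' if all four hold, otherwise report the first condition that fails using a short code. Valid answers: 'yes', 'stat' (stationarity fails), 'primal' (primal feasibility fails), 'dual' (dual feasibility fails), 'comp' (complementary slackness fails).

Gradient of f: grad f(x) = Q x + c = (-3, -1)
Constraint values g_i(x) = a_i^T x - b_i:
  g_1((0, 3)) = 0
Stationarity residual: grad f(x) + sum_i lambda_i a_i = (-3, -1)
  -> stationarity FAILS
Primal feasibility (all g_i <= 0): OK
Dual feasibility (all lambda_i >= 0): OK
Complementary slackness (lambda_i * g_i(x) = 0 for all i): OK

Verdict: the first failing condition is stationarity -> stat.

stat


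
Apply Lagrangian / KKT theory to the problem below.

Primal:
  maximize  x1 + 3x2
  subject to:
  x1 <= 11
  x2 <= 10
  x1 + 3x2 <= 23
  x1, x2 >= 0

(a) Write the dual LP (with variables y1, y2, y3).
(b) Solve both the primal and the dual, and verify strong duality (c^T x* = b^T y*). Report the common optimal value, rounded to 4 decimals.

The standard primal-dual pair for 'max c^T x s.t. A x <= b, x >= 0' is:
  Dual:  min b^T y  s.t.  A^T y >= c,  y >= 0.

So the dual LP is:
  minimize  11y1 + 10y2 + 23y3
  subject to:
    y1 + y3 >= 1
    y2 + 3y3 >= 3
    y1, y2, y3 >= 0

Solving the primal: x* = (0, 7.6667).
  primal value c^T x* = 23.
Solving the dual: y* = (0, 0, 1).
  dual value b^T y* = 23.
Strong duality: c^T x* = b^T y*. Confirmed.

23


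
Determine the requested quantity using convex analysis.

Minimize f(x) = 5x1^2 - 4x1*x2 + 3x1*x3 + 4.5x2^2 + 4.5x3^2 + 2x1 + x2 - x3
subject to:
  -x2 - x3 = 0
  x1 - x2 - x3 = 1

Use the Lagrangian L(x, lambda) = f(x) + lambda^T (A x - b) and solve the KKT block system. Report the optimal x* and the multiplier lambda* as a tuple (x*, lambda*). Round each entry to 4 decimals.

Form the Lagrangian:
  L(x, lambda) = (1/2) x^T Q x + c^T x + lambda^T (A x - b)
Stationarity (grad_x L = 0): Q x + c + A^T lambda = 0.
Primal feasibility: A x = b.

This gives the KKT block system:
  [ Q   A^T ] [ x     ]   [-c ]
  [ A    0  ] [ lambda ] = [ b ]

Solving the linear system:
  x*      = (1, 0.2778, -0.2778)
  lambda* = (9.5556, -10.0556)
  f(x*)   = 6.3056

x* = (1, 0.2778, -0.2778), lambda* = (9.5556, -10.0556)


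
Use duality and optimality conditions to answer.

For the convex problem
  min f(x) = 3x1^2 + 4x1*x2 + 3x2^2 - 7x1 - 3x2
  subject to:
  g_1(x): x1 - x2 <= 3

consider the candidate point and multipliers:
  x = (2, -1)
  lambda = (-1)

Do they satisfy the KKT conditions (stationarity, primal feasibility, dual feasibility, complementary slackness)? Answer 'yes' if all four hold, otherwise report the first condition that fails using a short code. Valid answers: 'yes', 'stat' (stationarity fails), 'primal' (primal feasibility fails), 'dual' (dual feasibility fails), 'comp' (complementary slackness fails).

Gradient of f: grad f(x) = Q x + c = (1, -1)
Constraint values g_i(x) = a_i^T x - b_i:
  g_1((2, -1)) = 0
Stationarity residual: grad f(x) + sum_i lambda_i a_i = (0, 0)
  -> stationarity OK
Primal feasibility (all g_i <= 0): OK
Dual feasibility (all lambda_i >= 0): FAILS
Complementary slackness (lambda_i * g_i(x) = 0 for all i): OK

Verdict: the first failing condition is dual_feasibility -> dual.

dual


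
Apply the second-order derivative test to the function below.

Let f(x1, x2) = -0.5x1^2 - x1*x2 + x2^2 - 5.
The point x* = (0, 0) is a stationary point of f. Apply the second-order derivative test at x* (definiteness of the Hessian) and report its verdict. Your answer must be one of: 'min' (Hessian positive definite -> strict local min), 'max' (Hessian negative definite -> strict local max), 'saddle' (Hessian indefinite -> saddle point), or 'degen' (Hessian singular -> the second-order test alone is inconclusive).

Compute the Hessian H = grad^2 f:
  H = [[-1, -1], [-1, 2]]
Verify stationarity: grad f(x*) = H x* + g = (0, 0).
Eigenvalues of H: -1.3028, 2.3028.
Eigenvalues have mixed signs, so H is indefinite -> x* is a saddle point.

saddle


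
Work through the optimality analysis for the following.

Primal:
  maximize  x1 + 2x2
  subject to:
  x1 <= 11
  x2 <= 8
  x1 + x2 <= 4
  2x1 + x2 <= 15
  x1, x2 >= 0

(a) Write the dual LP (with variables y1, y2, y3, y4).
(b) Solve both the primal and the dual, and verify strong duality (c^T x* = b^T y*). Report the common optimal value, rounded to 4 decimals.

The standard primal-dual pair for 'max c^T x s.t. A x <= b, x >= 0' is:
  Dual:  min b^T y  s.t.  A^T y >= c,  y >= 0.

So the dual LP is:
  minimize  11y1 + 8y2 + 4y3 + 15y4
  subject to:
    y1 + y3 + 2y4 >= 1
    y2 + y3 + y4 >= 2
    y1, y2, y3, y4 >= 0

Solving the primal: x* = (0, 4).
  primal value c^T x* = 8.
Solving the dual: y* = (0, 0, 2, 0).
  dual value b^T y* = 8.
Strong duality: c^T x* = b^T y*. Confirmed.

8


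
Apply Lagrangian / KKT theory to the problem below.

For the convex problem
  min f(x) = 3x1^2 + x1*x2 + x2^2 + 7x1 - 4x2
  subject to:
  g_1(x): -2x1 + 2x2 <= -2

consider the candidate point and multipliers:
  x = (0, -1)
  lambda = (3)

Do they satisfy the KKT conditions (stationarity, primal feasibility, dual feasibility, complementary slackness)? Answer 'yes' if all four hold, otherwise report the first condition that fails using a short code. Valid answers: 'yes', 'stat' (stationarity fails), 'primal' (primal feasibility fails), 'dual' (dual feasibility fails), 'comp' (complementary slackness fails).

Gradient of f: grad f(x) = Q x + c = (6, -6)
Constraint values g_i(x) = a_i^T x - b_i:
  g_1((0, -1)) = 0
Stationarity residual: grad f(x) + sum_i lambda_i a_i = (0, 0)
  -> stationarity OK
Primal feasibility (all g_i <= 0): OK
Dual feasibility (all lambda_i >= 0): OK
Complementary slackness (lambda_i * g_i(x) = 0 for all i): OK

Verdict: yes, KKT holds.

yes


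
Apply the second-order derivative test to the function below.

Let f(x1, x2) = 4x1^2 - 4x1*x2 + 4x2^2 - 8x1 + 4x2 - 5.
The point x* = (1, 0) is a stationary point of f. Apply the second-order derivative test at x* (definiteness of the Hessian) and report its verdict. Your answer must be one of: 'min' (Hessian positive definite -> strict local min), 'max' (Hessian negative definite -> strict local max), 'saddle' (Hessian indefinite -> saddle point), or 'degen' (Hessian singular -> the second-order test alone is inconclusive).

Compute the Hessian H = grad^2 f:
  H = [[8, -4], [-4, 8]]
Verify stationarity: grad f(x*) = H x* + g = (0, 0).
Eigenvalues of H: 4, 12.
Both eigenvalues > 0, so H is positive definite -> x* is a strict local min.

min


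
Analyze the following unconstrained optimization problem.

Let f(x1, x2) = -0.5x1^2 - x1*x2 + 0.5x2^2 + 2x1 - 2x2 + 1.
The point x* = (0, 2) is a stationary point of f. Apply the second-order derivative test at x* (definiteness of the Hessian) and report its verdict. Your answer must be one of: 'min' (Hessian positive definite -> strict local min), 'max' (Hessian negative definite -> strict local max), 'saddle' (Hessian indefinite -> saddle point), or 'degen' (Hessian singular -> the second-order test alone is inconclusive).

Compute the Hessian H = grad^2 f:
  H = [[-1, -1], [-1, 1]]
Verify stationarity: grad f(x*) = H x* + g = (0, 0).
Eigenvalues of H: -1.4142, 1.4142.
Eigenvalues have mixed signs, so H is indefinite -> x* is a saddle point.

saddle


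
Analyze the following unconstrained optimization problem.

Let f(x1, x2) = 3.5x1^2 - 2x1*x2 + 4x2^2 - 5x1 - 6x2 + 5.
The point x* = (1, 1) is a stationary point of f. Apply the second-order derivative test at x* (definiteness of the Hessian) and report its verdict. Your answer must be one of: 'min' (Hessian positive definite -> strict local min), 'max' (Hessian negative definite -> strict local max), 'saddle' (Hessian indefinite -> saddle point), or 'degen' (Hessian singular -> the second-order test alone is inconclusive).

Compute the Hessian H = grad^2 f:
  H = [[7, -2], [-2, 8]]
Verify stationarity: grad f(x*) = H x* + g = (0, 0).
Eigenvalues of H: 5.4384, 9.5616.
Both eigenvalues > 0, so H is positive definite -> x* is a strict local min.

min


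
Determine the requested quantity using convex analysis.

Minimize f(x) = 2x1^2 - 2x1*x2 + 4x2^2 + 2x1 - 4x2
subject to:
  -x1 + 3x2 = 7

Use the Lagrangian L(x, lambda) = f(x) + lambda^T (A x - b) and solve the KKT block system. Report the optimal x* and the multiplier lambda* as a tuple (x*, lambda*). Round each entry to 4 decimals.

Form the Lagrangian:
  L(x, lambda) = (1/2) x^T Q x + c^T x + lambda^T (A x - b)
Stationarity (grad_x L = 0): Q x + c + A^T lambda = 0.
Primal feasibility: A x = b.

This gives the KKT block system:
  [ Q   A^T ] [ x     ]   [-c ]
  [ A    0  ] [ lambda ] = [ b ]

Solving the linear system:
  x*      = (-0.625, 2.125)
  lambda* = (-4.75)
  f(x*)   = 11.75

x* = (-0.625, 2.125), lambda* = (-4.75)


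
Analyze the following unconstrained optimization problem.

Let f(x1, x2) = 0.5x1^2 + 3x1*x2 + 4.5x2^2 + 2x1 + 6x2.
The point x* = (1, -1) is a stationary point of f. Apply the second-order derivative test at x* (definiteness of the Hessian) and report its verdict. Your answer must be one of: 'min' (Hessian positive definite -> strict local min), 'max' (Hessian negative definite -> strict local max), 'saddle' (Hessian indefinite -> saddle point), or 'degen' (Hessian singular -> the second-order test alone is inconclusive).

Compute the Hessian H = grad^2 f:
  H = [[1, 3], [3, 9]]
Verify stationarity: grad f(x*) = H x* + g = (0, 0).
Eigenvalues of H: 0, 10.
H has a zero eigenvalue (singular; positive semidefinite but not definite), so H is neither positive definite, negative definite, nor indefinite. The second-order test alone is inconclusive -> degen.
(Indeed, f is constant along the null direction of H through x*, so x* is not a strict local extremum.)

degen


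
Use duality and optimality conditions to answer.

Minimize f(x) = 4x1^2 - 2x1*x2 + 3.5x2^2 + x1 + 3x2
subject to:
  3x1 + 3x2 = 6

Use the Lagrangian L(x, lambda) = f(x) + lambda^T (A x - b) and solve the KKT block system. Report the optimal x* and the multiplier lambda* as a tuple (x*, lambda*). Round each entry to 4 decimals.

Form the Lagrangian:
  L(x, lambda) = (1/2) x^T Q x + c^T x + lambda^T (A x - b)
Stationarity (grad_x L = 0): Q x + c + A^T lambda = 0.
Primal feasibility: A x = b.

This gives the KKT block system:
  [ Q   A^T ] [ x     ]   [-c ]
  [ A    0  ] [ lambda ] = [ b ]

Solving the linear system:
  x*      = (1.0526, 0.9474)
  lambda* = (-2.5088)
  f(x*)   = 9.4737

x* = (1.0526, 0.9474), lambda* = (-2.5088)


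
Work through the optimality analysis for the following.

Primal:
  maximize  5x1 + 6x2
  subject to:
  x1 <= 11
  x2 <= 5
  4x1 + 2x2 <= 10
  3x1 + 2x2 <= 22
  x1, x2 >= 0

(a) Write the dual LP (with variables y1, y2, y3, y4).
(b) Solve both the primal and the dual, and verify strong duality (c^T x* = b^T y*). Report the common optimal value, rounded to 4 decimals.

The standard primal-dual pair for 'max c^T x s.t. A x <= b, x >= 0' is:
  Dual:  min b^T y  s.t.  A^T y >= c,  y >= 0.

So the dual LP is:
  minimize  11y1 + 5y2 + 10y3 + 22y4
  subject to:
    y1 + 4y3 + 3y4 >= 5
    y2 + 2y3 + 2y4 >= 6
    y1, y2, y3, y4 >= 0

Solving the primal: x* = (0, 5).
  primal value c^T x* = 30.
Solving the dual: y* = (0, 3.5, 1.25, 0).
  dual value b^T y* = 30.
Strong duality: c^T x* = b^T y*. Confirmed.

30


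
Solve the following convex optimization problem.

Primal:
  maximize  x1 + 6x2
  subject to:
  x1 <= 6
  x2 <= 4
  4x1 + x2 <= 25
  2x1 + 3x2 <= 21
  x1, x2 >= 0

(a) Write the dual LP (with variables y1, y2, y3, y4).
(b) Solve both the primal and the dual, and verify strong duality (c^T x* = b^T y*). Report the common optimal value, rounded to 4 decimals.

The standard primal-dual pair for 'max c^T x s.t. A x <= b, x >= 0' is:
  Dual:  min b^T y  s.t.  A^T y >= c,  y >= 0.

So the dual LP is:
  minimize  6y1 + 4y2 + 25y3 + 21y4
  subject to:
    y1 + 4y3 + 2y4 >= 1
    y2 + y3 + 3y4 >= 6
    y1, y2, y3, y4 >= 0

Solving the primal: x* = (4.5, 4).
  primal value c^T x* = 28.5.
Solving the dual: y* = (0, 4.5, 0, 0.5).
  dual value b^T y* = 28.5.
Strong duality: c^T x* = b^T y*. Confirmed.

28.5


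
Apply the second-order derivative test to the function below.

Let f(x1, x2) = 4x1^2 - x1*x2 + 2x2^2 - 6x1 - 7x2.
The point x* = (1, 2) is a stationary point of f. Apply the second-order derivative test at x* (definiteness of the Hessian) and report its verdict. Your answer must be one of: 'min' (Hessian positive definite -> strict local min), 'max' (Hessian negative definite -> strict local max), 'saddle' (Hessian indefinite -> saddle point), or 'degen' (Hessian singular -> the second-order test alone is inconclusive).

Compute the Hessian H = grad^2 f:
  H = [[8, -1], [-1, 4]]
Verify stationarity: grad f(x*) = H x* + g = (0, 0).
Eigenvalues of H: 3.7639, 8.2361.
Both eigenvalues > 0, so H is positive definite -> x* is a strict local min.

min


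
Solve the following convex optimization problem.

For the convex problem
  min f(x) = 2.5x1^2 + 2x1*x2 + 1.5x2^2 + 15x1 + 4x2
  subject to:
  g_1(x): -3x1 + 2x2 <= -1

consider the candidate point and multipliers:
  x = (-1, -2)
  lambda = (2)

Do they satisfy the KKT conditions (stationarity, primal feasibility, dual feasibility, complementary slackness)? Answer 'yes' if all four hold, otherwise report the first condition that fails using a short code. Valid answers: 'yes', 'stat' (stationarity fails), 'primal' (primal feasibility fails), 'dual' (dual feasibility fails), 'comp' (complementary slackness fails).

Gradient of f: grad f(x) = Q x + c = (6, -4)
Constraint values g_i(x) = a_i^T x - b_i:
  g_1((-1, -2)) = 0
Stationarity residual: grad f(x) + sum_i lambda_i a_i = (0, 0)
  -> stationarity OK
Primal feasibility (all g_i <= 0): OK
Dual feasibility (all lambda_i >= 0): OK
Complementary slackness (lambda_i * g_i(x) = 0 for all i): OK

Verdict: yes, KKT holds.

yes


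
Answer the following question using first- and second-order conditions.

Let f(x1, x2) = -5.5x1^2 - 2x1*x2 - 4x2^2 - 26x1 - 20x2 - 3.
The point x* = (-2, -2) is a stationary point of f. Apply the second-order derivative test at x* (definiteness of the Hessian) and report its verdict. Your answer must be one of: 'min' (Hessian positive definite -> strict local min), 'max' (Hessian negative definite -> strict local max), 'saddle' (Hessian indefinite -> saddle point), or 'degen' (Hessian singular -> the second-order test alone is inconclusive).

Compute the Hessian H = grad^2 f:
  H = [[-11, -2], [-2, -8]]
Verify stationarity: grad f(x*) = H x* + g = (0, 0).
Eigenvalues of H: -12, -7.
Both eigenvalues < 0, so H is negative definite -> x* is a strict local max.

max


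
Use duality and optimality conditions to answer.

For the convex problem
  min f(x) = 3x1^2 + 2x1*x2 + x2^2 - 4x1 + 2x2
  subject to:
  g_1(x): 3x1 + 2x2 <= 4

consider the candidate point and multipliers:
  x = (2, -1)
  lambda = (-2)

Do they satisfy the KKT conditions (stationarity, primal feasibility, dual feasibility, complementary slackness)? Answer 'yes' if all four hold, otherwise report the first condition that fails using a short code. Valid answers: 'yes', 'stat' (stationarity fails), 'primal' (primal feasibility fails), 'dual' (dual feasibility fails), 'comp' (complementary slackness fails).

Gradient of f: grad f(x) = Q x + c = (6, 4)
Constraint values g_i(x) = a_i^T x - b_i:
  g_1((2, -1)) = 0
Stationarity residual: grad f(x) + sum_i lambda_i a_i = (0, 0)
  -> stationarity OK
Primal feasibility (all g_i <= 0): OK
Dual feasibility (all lambda_i >= 0): FAILS
Complementary slackness (lambda_i * g_i(x) = 0 for all i): OK

Verdict: the first failing condition is dual_feasibility -> dual.

dual


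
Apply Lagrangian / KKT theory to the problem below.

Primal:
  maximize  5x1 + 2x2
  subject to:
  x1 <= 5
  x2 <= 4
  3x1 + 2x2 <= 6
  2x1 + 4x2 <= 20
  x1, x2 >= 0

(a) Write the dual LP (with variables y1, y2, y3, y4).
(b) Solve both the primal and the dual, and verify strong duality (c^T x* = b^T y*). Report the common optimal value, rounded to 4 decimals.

The standard primal-dual pair for 'max c^T x s.t. A x <= b, x >= 0' is:
  Dual:  min b^T y  s.t.  A^T y >= c,  y >= 0.

So the dual LP is:
  minimize  5y1 + 4y2 + 6y3 + 20y4
  subject to:
    y1 + 3y3 + 2y4 >= 5
    y2 + 2y3 + 4y4 >= 2
    y1, y2, y3, y4 >= 0

Solving the primal: x* = (2, 0).
  primal value c^T x* = 10.
Solving the dual: y* = (0, 0, 1.6667, 0).
  dual value b^T y* = 10.
Strong duality: c^T x* = b^T y*. Confirmed.

10


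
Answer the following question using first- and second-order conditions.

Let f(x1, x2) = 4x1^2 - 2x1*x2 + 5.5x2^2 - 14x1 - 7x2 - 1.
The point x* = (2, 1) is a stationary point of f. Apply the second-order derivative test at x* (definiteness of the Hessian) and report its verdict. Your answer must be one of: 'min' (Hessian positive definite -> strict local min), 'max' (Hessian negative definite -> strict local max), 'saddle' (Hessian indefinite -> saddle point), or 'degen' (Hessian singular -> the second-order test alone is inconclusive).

Compute the Hessian H = grad^2 f:
  H = [[8, -2], [-2, 11]]
Verify stationarity: grad f(x*) = H x* + g = (0, 0).
Eigenvalues of H: 7, 12.
Both eigenvalues > 0, so H is positive definite -> x* is a strict local min.

min


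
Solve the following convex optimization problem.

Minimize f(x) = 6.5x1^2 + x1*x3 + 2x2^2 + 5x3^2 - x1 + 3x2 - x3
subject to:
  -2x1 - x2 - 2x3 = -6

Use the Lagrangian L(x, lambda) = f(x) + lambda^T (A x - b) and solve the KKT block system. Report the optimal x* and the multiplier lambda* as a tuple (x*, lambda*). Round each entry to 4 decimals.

Form the Lagrangian:
  L(x, lambda) = (1/2) x^T Q x + c^T x + lambda^T (A x - b)
Stationarity (grad_x L = 0): Q x + c + A^T lambda = 0.
Primal feasibility: A x = b.

This gives the KKT block system:
  [ Q   A^T ] [ x     ]   [-c ]
  [ A    0  ] [ lambda ] = [ b ]

Solving the linear system:
  x*      = (1.0645, 1.0323, 1.4194)
  lambda* = (7.129)
  f(x*)   = 21.6935

x* = (1.0645, 1.0323, 1.4194), lambda* = (7.129)


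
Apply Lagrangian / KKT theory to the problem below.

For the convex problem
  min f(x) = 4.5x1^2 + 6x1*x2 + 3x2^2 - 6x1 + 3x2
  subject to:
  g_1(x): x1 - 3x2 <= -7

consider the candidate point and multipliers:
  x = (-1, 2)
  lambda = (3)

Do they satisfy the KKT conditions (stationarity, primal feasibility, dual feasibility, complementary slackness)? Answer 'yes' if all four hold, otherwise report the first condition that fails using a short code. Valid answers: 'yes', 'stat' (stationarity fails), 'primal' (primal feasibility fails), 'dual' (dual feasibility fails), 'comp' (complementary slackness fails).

Gradient of f: grad f(x) = Q x + c = (-3, 9)
Constraint values g_i(x) = a_i^T x - b_i:
  g_1((-1, 2)) = 0
Stationarity residual: grad f(x) + sum_i lambda_i a_i = (0, 0)
  -> stationarity OK
Primal feasibility (all g_i <= 0): OK
Dual feasibility (all lambda_i >= 0): OK
Complementary slackness (lambda_i * g_i(x) = 0 for all i): OK

Verdict: yes, KKT holds.

yes


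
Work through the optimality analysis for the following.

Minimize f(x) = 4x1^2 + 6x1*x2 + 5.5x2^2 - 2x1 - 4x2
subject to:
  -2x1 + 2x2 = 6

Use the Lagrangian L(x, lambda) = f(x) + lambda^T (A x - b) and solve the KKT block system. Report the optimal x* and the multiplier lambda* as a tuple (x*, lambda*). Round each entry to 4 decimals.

Form the Lagrangian:
  L(x, lambda) = (1/2) x^T Q x + c^T x + lambda^T (A x - b)
Stationarity (grad_x L = 0): Q x + c + A^T lambda = 0.
Primal feasibility: A x = b.

This gives the KKT block system:
  [ Q   A^T ] [ x     ]   [-c ]
  [ A    0  ] [ lambda ] = [ b ]

Solving the linear system:
  x*      = (-1.4516, 1.5484)
  lambda* = (-2.1613)
  f(x*)   = 4.8387

x* = (-1.4516, 1.5484), lambda* = (-2.1613)


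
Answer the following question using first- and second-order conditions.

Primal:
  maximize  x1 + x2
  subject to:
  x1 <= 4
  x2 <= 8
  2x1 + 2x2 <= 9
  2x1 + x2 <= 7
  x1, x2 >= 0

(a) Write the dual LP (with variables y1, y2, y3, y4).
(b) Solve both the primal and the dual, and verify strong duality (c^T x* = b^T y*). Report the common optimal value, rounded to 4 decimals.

The standard primal-dual pair for 'max c^T x s.t. A x <= b, x >= 0' is:
  Dual:  min b^T y  s.t.  A^T y >= c,  y >= 0.

So the dual LP is:
  minimize  4y1 + 8y2 + 9y3 + 7y4
  subject to:
    y1 + 2y3 + 2y4 >= 1
    y2 + 2y3 + y4 >= 1
    y1, y2, y3, y4 >= 0

Solving the primal: x* = (2.5, 2).
  primal value c^T x* = 4.5.
Solving the dual: y* = (0, 0, 0.5, 0).
  dual value b^T y* = 4.5.
Strong duality: c^T x* = b^T y*. Confirmed.

4.5


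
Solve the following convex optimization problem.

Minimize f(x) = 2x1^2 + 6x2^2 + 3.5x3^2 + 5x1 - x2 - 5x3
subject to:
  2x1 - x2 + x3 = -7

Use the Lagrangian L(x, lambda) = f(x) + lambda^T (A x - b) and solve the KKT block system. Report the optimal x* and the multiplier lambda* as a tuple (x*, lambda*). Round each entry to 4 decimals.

Form the Lagrangian:
  L(x, lambda) = (1/2) x^T Q x + c^T x + lambda^T (A x - b)
Stationarity (grad_x L = 0): Q x + c + A^T lambda = 0.
Primal feasibility: A x = b.

This gives the KKT block system:
  [ Q   A^T ] [ x     ]   [-c ]
  [ A    0  ] [ lambda ] = [ b ]

Solving the linear system:
  x*      = (-3.3422, 0.432, 0.1165)
  lambda* = (4.1845)
  f(x*)   = 5.7828

x* = (-3.3422, 0.432, 0.1165), lambda* = (4.1845)


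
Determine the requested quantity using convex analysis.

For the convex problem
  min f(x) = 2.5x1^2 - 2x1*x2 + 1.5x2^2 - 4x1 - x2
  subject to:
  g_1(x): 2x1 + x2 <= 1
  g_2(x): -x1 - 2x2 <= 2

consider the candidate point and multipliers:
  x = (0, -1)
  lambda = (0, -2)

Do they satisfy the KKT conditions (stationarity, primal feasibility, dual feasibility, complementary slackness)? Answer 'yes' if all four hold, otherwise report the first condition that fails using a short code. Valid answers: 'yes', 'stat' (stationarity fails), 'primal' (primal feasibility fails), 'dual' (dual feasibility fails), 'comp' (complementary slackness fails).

Gradient of f: grad f(x) = Q x + c = (-2, -4)
Constraint values g_i(x) = a_i^T x - b_i:
  g_1((0, -1)) = -2
  g_2((0, -1)) = 0
Stationarity residual: grad f(x) + sum_i lambda_i a_i = (0, 0)
  -> stationarity OK
Primal feasibility (all g_i <= 0): OK
Dual feasibility (all lambda_i >= 0): FAILS
Complementary slackness (lambda_i * g_i(x) = 0 for all i): OK

Verdict: the first failing condition is dual_feasibility -> dual.

dual


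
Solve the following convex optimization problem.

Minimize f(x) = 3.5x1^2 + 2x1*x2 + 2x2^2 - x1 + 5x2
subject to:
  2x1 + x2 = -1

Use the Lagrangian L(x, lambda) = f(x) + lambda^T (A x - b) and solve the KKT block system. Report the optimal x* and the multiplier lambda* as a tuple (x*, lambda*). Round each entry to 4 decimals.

Form the Lagrangian:
  L(x, lambda) = (1/2) x^T Q x + c^T x + lambda^T (A x - b)
Stationarity (grad_x L = 0): Q x + c + A^T lambda = 0.
Primal feasibility: A x = b.

This gives the KKT block system:
  [ Q   A^T ] [ x     ]   [-c ]
  [ A    0  ] [ lambda ] = [ b ]

Solving the linear system:
  x*      = (0.3333, -1.6667)
  lambda* = (1)
  f(x*)   = -3.8333

x* = (0.3333, -1.6667), lambda* = (1)


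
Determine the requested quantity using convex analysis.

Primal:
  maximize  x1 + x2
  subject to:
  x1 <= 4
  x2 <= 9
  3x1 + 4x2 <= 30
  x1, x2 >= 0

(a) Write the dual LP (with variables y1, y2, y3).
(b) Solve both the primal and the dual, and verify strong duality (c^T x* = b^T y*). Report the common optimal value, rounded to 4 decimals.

The standard primal-dual pair for 'max c^T x s.t. A x <= b, x >= 0' is:
  Dual:  min b^T y  s.t.  A^T y >= c,  y >= 0.

So the dual LP is:
  minimize  4y1 + 9y2 + 30y3
  subject to:
    y1 + 3y3 >= 1
    y2 + 4y3 >= 1
    y1, y2, y3 >= 0

Solving the primal: x* = (4, 4.5).
  primal value c^T x* = 8.5.
Solving the dual: y* = (0.25, 0, 0.25).
  dual value b^T y* = 8.5.
Strong duality: c^T x* = b^T y*. Confirmed.

8.5


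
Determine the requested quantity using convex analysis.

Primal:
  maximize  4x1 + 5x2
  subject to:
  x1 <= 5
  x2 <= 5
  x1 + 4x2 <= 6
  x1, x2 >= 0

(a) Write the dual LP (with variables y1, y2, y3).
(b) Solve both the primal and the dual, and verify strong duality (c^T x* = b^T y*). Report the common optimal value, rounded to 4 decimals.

The standard primal-dual pair for 'max c^T x s.t. A x <= b, x >= 0' is:
  Dual:  min b^T y  s.t.  A^T y >= c,  y >= 0.

So the dual LP is:
  minimize  5y1 + 5y2 + 6y3
  subject to:
    y1 + y3 >= 4
    y2 + 4y3 >= 5
    y1, y2, y3 >= 0

Solving the primal: x* = (5, 0.25).
  primal value c^T x* = 21.25.
Solving the dual: y* = (2.75, 0, 1.25).
  dual value b^T y* = 21.25.
Strong duality: c^T x* = b^T y*. Confirmed.

21.25


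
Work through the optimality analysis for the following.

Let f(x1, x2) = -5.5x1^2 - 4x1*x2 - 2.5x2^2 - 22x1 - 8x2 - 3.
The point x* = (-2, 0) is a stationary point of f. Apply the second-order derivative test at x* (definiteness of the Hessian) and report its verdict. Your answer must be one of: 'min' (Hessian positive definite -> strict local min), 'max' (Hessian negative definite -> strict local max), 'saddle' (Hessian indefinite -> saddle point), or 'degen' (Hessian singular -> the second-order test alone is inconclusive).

Compute the Hessian H = grad^2 f:
  H = [[-11, -4], [-4, -5]]
Verify stationarity: grad f(x*) = H x* + g = (0, 0).
Eigenvalues of H: -13, -3.
Both eigenvalues < 0, so H is negative definite -> x* is a strict local max.

max


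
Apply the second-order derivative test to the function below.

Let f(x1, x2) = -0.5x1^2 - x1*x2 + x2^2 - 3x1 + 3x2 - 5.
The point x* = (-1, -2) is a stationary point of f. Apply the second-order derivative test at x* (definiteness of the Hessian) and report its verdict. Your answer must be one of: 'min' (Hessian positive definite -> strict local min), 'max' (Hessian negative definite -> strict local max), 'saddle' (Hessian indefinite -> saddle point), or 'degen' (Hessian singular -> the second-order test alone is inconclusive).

Compute the Hessian H = grad^2 f:
  H = [[-1, -1], [-1, 2]]
Verify stationarity: grad f(x*) = H x* + g = (0, 0).
Eigenvalues of H: -1.3028, 2.3028.
Eigenvalues have mixed signs, so H is indefinite -> x* is a saddle point.

saddle


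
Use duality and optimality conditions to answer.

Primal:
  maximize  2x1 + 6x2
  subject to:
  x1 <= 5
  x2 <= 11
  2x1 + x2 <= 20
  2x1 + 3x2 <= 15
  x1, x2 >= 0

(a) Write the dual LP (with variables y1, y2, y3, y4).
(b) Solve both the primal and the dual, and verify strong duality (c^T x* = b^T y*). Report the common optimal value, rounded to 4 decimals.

The standard primal-dual pair for 'max c^T x s.t. A x <= b, x >= 0' is:
  Dual:  min b^T y  s.t.  A^T y >= c,  y >= 0.

So the dual LP is:
  minimize  5y1 + 11y2 + 20y3 + 15y4
  subject to:
    y1 + 2y3 + 2y4 >= 2
    y2 + y3 + 3y4 >= 6
    y1, y2, y3, y4 >= 0

Solving the primal: x* = (0, 5).
  primal value c^T x* = 30.
Solving the dual: y* = (0, 0, 0, 2).
  dual value b^T y* = 30.
Strong duality: c^T x* = b^T y*. Confirmed.

30


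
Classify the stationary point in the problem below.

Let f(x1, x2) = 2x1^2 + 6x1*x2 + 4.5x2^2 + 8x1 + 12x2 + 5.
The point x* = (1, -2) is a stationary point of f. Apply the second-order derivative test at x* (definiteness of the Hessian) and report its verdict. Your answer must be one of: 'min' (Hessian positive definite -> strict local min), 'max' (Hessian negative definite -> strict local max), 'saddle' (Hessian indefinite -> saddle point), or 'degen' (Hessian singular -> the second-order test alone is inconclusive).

Compute the Hessian H = grad^2 f:
  H = [[4, 6], [6, 9]]
Verify stationarity: grad f(x*) = H x* + g = (0, 0).
Eigenvalues of H: 0, 13.
H has a zero eigenvalue (singular; positive semidefinite but not definite), so H is neither positive definite, negative definite, nor indefinite. The second-order test alone is inconclusive -> degen.
(Indeed, f is constant along the null direction of H through x*, so x* is not a strict local extremum.)

degen
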